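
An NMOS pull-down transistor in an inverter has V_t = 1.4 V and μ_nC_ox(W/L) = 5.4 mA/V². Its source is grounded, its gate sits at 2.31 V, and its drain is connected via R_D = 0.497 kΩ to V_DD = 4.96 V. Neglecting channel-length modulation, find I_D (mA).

V_GS = V_G = 2.31 V, so V_ov = 2.31 − 1.4 = 0.91 V.
Assume saturation: I_D = ½ k_n V_ov² = 0.5 × 5.4 × 0.91² = 2.24 mA, giving V_DS = V_DD − I_D R_D = 4.96 − 2.24 × 0.497 = 3.85 V.
V_DS = 3.85 V ≥ V_ov = 0.91 V, confirming saturation.

I_D = 2.24 mA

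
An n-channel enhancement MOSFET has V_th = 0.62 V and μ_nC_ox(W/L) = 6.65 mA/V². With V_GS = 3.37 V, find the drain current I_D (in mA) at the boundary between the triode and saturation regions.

At the boundary V_DS = V_ov = V_GS − V_th = 3.37 − 0.62 = 2.75 V.
I_D = ½ k_n V_ov² = 0.5 × 6.65 × 2.75² = 25.1 mA.

I_D = 25.1 mA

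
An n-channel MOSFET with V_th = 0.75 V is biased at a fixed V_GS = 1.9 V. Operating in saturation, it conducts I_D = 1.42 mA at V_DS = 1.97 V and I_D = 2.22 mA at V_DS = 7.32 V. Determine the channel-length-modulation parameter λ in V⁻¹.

With V_GS fixed, I_D ∝ (1 + λ V_DS) in saturation, so I_D2/I_D1 = (1 + λ V_DS2)/(1 + λ V_DS1).
2.22/1.42 = 1.563 = (1 + 7.32 λ)/(1 + 1.97 λ).
Solving: λ (I_D1 V_DS2 − I_D2 V_DS1) = I_D2 − I_D1, so λ = (2.22 − 1.42) / (1.42 × 7.32 − 2.22 × 1.97) = 0.8 / 6.02 = 0.133 V⁻¹.

λ = 0.133 V⁻¹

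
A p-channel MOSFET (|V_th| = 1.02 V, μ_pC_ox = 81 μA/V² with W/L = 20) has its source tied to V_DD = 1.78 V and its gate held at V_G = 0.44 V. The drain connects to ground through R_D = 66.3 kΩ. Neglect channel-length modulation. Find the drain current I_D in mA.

I_D = 0.0260 mA

V_SG = V_DD − V_G = 1.78 − 0.44 = 1.34 V, so V_ov = 1.34 − 1.02 = 0.32 V.
k_p = μ_pC_ox · (W/L) = 1.62 mA/V².
Assume saturation: I_D = ½ k_p V_ov² = 0.5 × 1.62 × 0.32² = 0.0829 mA, giving V_SD = V_DD − I_D R_D = 1.78 − 0.0829 × 66.3 = -3.72 V.
But -3.72 V < V_ov = 0.32 V, so the device is actually in triode.
In triode I_D = k_p[V_ov V_SD − ½ V_SD²] and I_D = (V_DD − V_SD)/R_D. Equating: 53.7 V_SD² − 35.37 V_SD + 1.78 = 0, giving V_SD = 0.0549 V (the root below V_ov).
I_D = (1.78 − 0.0549) / 66.3 = 0.026 mA.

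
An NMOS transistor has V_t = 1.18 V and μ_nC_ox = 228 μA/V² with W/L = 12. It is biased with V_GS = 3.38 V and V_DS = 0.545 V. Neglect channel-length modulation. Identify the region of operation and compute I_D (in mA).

Triode; I_D = 2.87 mA

k_n = μ_nC_ox · (W/L) = 2.736 mA/V².
V_ov = V_GS − V_t = 3.38 − 1.18 = 2.2 V.
Since V_DS = 0.545 V < V_ov = 2.2 V, the device is in the triode region.
I_D = k_n [V_ov · V_DS − ½ V_DS²] = 2.736 × [2.2 × 0.545 − 0.5 × 0.545²] = 2.87 mA.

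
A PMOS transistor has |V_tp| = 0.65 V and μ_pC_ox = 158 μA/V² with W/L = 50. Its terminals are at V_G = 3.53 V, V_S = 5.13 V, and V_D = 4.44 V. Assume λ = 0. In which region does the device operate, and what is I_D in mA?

Triode; I_D = 3.30 mA

V_SG = V_S − V_G = 5.13 − 3.53 = 1.6 V; V_SD = V_S − V_D = 5.13 − 4.44 = 0.69 V.
k_p = μ_pC_ox · (W/L) = 7.9 mA/V².
V_ov = V_SG − |V_tp| = 1.6 − 0.65 = 0.95 V.
Since V_SD = 0.69 V < V_ov = 0.95 V, the device is in the triode region.
I_D = k_p [V_ov · V_SD − ½ V_SD²] = 7.9 × [0.95 × 0.69 − 0.5 × 0.69²] = 3.3 mA.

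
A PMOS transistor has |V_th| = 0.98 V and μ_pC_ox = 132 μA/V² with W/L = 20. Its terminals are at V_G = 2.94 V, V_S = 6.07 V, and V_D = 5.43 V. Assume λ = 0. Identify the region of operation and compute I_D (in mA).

Triode; I_D = 3.09 mA

V_SG = V_S − V_G = 6.07 − 2.94 = 3.13 V; V_SD = V_S − V_D = 6.07 − 5.43 = 0.64 V.
k_p = μ_pC_ox · (W/L) = 2.64 mA/V².
V_ov = V_SG − |V_th| = 3.13 − 0.98 = 2.15 V.
Since V_SD = 0.64 V < V_ov = 2.15 V, the device is in the triode region.
I_D = k_p [V_ov · V_SD − ½ V_SD²] = 2.64 × [2.15 × 0.64 − 0.5 × 0.64²] = 3.09 mA.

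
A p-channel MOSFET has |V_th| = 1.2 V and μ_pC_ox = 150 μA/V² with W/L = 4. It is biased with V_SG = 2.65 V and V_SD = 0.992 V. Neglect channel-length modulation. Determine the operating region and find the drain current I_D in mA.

k_p = μ_pC_ox · (W/L) = 0.6 mA/V².
V_ov = V_SG − |V_th| = 2.65 − 1.2 = 1.45 V.
Since V_SD = 0.992 V < V_ov = 1.45 V, the device is in the triode region.
I_D = k_p [V_ov · V_SD − ½ V_SD²] = 0.6 × [1.45 × 0.992 − 0.5 × 0.992²] = 0.568 mA.

Triode; I_D = 0.568 mA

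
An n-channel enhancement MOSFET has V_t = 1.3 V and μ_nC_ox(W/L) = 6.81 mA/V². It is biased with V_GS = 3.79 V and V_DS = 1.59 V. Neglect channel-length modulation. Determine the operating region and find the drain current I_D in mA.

V_ov = V_GS − V_t = 3.79 − 1.3 = 2.49 V.
Since V_DS = 1.59 V < V_ov = 2.49 V, the device is in the triode region.
I_D = k_n [V_ov · V_DS − ½ V_DS²] = 6.81 × [2.49 × 1.59 − 0.5 × 1.59²] = 18.4 mA.

Triode; I_D = 18.4 mA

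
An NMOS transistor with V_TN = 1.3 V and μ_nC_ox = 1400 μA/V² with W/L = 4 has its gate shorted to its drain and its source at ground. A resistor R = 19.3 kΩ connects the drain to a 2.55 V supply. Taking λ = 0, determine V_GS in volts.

V_GS = 1.44 V

With gate tied to drain, V_GS = V_DS ≥ V_GS − V_TN, so the device is in saturation.
k_n = μ_nC_ox · (W/L) = 5.6 mA/V².
KCL at the drain: ½ k_n (V_GS − V_TN)² = (V_DD − V_GS)/R.
Let x = V_GS − 1.3. Then 54 x² + x − 1.25 = 0, giving x = 0.143 V (positive root), so V_GS = 1.44 V.
I_D = (V_DD − V_GS)/R = (2.55 − 1.44) / 19.3 = 0.0574 mA.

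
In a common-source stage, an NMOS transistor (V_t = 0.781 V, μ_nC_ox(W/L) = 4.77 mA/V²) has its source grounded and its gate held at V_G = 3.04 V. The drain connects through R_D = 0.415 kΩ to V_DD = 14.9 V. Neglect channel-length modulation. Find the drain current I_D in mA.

V_GS = V_G = 3.04 V, so V_ov = 3.04 − 0.781 = 2.26 V.
Assume saturation: I_D = ½ k_n V_ov² = 0.5 × 4.77 × 2.26² = 12.2 mA, giving V_DS = V_DD − I_D R_D = 14.9 − 12.2 × 0.415 = 9.85 V.
V_DS = 9.85 V ≥ V_ov = 2.26 V, confirming saturation.

I_D = 12.2 mA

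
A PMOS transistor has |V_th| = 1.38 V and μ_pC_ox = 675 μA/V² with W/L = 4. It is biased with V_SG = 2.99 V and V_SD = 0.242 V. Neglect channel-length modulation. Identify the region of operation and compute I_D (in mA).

k_p = μ_pC_ox · (W/L) = 2.7 mA/V².
V_ov = V_SG − |V_th| = 2.99 − 1.38 = 1.61 V.
Since V_SD = 0.242 V < V_ov = 1.61 V, the device is in the triode region.
I_D = k_p [V_ov · V_SD − ½ V_SD²] = 2.7 × [1.61 × 0.242 − 0.5 × 0.242²] = 0.973 mA.

Triode; I_D = 0.973 mA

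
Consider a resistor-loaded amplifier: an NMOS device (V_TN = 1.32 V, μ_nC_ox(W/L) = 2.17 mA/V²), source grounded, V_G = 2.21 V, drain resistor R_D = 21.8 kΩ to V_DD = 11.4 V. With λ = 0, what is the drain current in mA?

I_D = 0.508 mA

V_GS = V_G = 2.21 V, so V_ov = 2.21 − 1.32 = 0.89 V.
Assume saturation: I_D = ½ k_n V_ov² = 0.5 × 2.17 × 0.89² = 0.859 mA, giving V_DS = V_DD − I_D R_D = 11.4 − 0.859 × 21.8 = -7.34 V.
But -7.34 V < V_ov = 0.89 V, so the device is actually in triode.
In triode I_D = k_n[V_ov V_DS − ½ V_DS²] and I_D = (V_DD − V_DS)/R_D. Equating: 23.7 V_DS² − 43.1 V_DS + 11.4 = 0, giving V_DS = 0.321 V (the root below V_ov).
I_D = (11.4 − 0.321) / 21.8 = 0.508 mA.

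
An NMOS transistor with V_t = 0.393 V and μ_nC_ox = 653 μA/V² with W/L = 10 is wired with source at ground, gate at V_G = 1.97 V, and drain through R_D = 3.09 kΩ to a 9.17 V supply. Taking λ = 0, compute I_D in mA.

V_GS = V_G = 1.97 V, so V_ov = 1.97 − 0.393 = 1.58 V.
k_n = μ_nC_ox · (W/L) = 6.53 mA/V².
Assume saturation: I_D = ½ k_n V_ov² = 0.5 × 6.53 × 1.58² = 8.12 mA, giving V_DS = V_DD − I_D R_D = 9.17 − 8.12 × 3.09 = -15.9 V.
But -15.9 V < V_ov = 1.58 V, so the device is actually in triode.
In triode I_D = k_n[V_ov V_DS − ½ V_DS²] and I_D = (V_DD − V_DS)/R_D. Equating: 10.1 V_DS² − 32.82 V_DS + 9.17 = 0, giving V_DS = 0.309 V (the root below V_ov).
I_D = (9.17 − 0.309) / 3.09 = 2.87 mA.

I_D = 2.87 mA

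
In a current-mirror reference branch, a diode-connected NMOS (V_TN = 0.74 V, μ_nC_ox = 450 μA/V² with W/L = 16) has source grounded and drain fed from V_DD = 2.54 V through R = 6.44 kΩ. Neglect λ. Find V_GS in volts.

With gate tied to drain, V_GS = V_DS ≥ V_GS − V_TN, so the device is in saturation.
k_n = μ_nC_ox · (W/L) = 7.2 mA/V².
KCL at the drain: ½ k_n (V_GS − V_TN)² = (V_DD − V_GS)/R.
Let x = V_GS − 0.74. Then 23.2 x² + x − 1.8 = 0, giving x = 0.258 V (positive root), so V_GS = 0.998 V.
I_D = (V_DD − V_GS)/R = (2.54 − 0.998) / 6.44 = 0.239 mA.

V_GS = 0.998 V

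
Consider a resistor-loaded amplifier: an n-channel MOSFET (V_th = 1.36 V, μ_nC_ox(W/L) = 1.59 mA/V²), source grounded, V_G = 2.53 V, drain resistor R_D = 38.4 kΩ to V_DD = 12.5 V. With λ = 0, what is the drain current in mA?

V_GS = V_G = 2.53 V, so V_ov = 2.53 − 1.36 = 1.17 V.
Assume saturation: I_D = ½ k_n V_ov² = 0.5 × 1.59 × 1.17² = 1.09 mA, giving V_DS = V_DD − I_D R_D = 12.5 − 1.09 × 38.4 = -29.3 V.
But -29.3 V < V_ov = 1.17 V, so the device is actually in triode.
In triode I_D = k_n[V_ov V_DS − ½ V_DS²] and I_D = (V_DD − V_DS)/R_D. Equating: 30.5 V_DS² − 72.44 V_DS + 12.5 = 0, giving V_DS = 0.187 V (the root below V_ov).
I_D = (12.5 − 0.187) / 38.4 = 0.321 mA.

I_D = 0.321 mA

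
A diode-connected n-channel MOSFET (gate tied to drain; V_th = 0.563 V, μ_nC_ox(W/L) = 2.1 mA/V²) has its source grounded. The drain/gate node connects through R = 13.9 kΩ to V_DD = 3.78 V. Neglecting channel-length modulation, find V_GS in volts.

V_GS = 0.999 V

With gate tied to drain, V_GS = V_DS ≥ V_GS − V_th, so the device is in saturation.
KCL at the drain: ½ k_n (V_GS − V_th)² = (V_DD − V_GS)/R.
Let x = V_GS − 0.563. Then 14.6 x² + x − 3.217 = 0, giving x = 0.436 V (positive root), so V_GS = 0.999 V.
I_D = (V_DD − V_GS)/R = (3.78 − 0.999) / 13.9 = 0.2 mA.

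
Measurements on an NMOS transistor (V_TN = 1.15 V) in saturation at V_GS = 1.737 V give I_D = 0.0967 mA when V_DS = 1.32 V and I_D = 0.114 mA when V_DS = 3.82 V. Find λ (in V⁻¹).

λ = 0.0790 V⁻¹

With V_GS fixed, I_D ∝ (1 + λ V_DS) in saturation, so I_D2/I_D1 = (1 + λ V_DS2)/(1 + λ V_DS1).
0.114/0.0967 = 1.179 = (1 + 3.82 λ)/(1 + 1.32 λ).
Solving: λ (I_D1 V_DS2 − I_D2 V_DS1) = I_D2 − I_D1, so λ = (0.114 − 0.0967) / (0.0967 × 3.82 − 0.114 × 1.32) = 0.0173 / 0.219 = 0.079 V⁻¹.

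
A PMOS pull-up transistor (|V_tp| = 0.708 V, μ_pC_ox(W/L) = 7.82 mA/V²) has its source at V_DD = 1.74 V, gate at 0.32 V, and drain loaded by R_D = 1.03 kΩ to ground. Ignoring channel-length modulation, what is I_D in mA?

I_D = 1.38 mA

V_SG = V_DD − V_G = 1.74 − 0.32 = 1.42 V, so V_ov = 1.42 − 0.708 = 0.712 V.
Assume saturation: I_D = ½ k_p V_ov² = 0.5 × 7.82 × 0.712² = 1.98 mA, giving V_SD = V_DD − I_D R_D = 1.74 − 1.98 × 1.03 = -0.302 V.
But -0.302 V < V_ov = 0.712 V, so the device is actually in triode.
In triode I_D = k_p[V_ov V_SD − ½ V_SD²] and I_D = (V_DD − V_SD)/R_D. Equating: 4.03 V_SD² − 6.735 V_SD + 1.74 = 0, giving V_SD = 0.319 V (the root below V_ov).
I_D = (1.74 − 0.319) / 1.03 = 1.38 mA.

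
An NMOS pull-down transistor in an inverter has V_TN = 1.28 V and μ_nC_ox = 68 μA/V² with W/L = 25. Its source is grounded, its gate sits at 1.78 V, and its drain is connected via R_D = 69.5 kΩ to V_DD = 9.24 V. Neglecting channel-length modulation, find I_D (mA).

V_GS = V_G = 1.78 V, so V_ov = 1.78 − 1.28 = 0.5 V.
k_n = μ_nC_ox · (W/L) = 1.7 mA/V².
Assume saturation: I_D = ½ k_n V_ov² = 0.5 × 1.7 × 0.5² = 0.212 mA, giving V_DS = V_DD − I_D R_D = 9.24 − 0.212 × 69.5 = -5.53 V.
But -5.53 V < V_ov = 0.5 V, so the device is actually in triode.
In triode I_D = k_n[V_ov V_DS − ½ V_DS²] and I_D = (V_DD − V_DS)/R_D. Equating: 59.1 V_DS² − 60.07 V_DS + 9.24 = 0, giving V_DS = 0.189 V (the root below V_ov).
I_D = (9.24 − 0.189) / 69.5 = 0.13 mA.

I_D = 0.130 mA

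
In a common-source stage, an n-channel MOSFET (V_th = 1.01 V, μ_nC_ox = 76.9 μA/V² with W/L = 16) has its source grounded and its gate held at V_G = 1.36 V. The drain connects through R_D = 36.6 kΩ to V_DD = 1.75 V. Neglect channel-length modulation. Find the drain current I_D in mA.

V_GS = V_G = 1.36 V, so V_ov = 1.36 − 1.01 = 0.35 V.
k_n = μ_nC_ox · (W/L) = 1.23 mA/V².
Assume saturation: I_D = ½ k_n V_ov² = 0.5 × 1.23 × 0.35² = 0.0754 mA, giving V_DS = V_DD − I_D R_D = 1.75 − 0.0754 × 36.6 = -1.01 V.
But -1.01 V < V_ov = 0.35 V, so the device is actually in triode.
In triode I_D = k_n[V_ov V_DS − ½ V_DS²] and I_D = (V_DD − V_DS)/R_D. Equating: 22.5 V_DS² − 16.76 V_DS + 1.75 = 0, giving V_DS = 0.126 V (the root below V_ov).
I_D = (1.75 − 0.126) / 36.6 = 0.0444 mA.

I_D = 0.0444 mA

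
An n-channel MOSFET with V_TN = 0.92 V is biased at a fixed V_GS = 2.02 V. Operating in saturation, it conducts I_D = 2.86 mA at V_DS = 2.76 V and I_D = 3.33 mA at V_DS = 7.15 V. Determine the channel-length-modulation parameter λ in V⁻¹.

With V_GS fixed, I_D ∝ (1 + λ V_DS) in saturation, so I_D2/I_D1 = (1 + λ V_DS2)/(1 + λ V_DS1).
3.33/2.86 = 1.164 = (1 + 7.15 λ)/(1 + 2.76 λ).
Solving: λ (I_D1 V_DS2 − I_D2 V_DS1) = I_D2 − I_D1, so λ = (3.33 − 2.86) / (2.86 × 7.15 − 3.33 × 2.76) = 0.47 / 11.3 = 0.0417 V⁻¹.

λ = 0.0417 V⁻¹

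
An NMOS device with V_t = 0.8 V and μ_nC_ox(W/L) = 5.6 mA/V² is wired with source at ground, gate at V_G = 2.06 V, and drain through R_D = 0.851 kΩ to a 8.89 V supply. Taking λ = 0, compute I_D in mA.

V_GS = V_G = 2.06 V, so V_ov = 2.06 − 0.8 = 1.26 V.
Assume saturation: I_D = ½ k_n V_ov² = 0.5 × 5.6 × 1.26² = 4.45 mA, giving V_DS = V_DD − I_D R_D = 8.89 − 4.45 × 0.851 = 5.11 V.
V_DS = 5.11 V ≥ V_ov = 1.26 V, confirming saturation.

I_D = 4.45 mA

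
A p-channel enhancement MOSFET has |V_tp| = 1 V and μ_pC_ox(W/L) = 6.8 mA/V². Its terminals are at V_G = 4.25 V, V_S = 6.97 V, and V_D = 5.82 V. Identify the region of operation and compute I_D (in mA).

V_SG = V_S − V_G = 6.97 − 4.25 = 2.72 V; V_SD = V_S − V_D = 6.97 − 5.82 = 1.15 V.
V_ov = V_SG − |V_tp| = 2.72 − 1 = 1.72 V.
Since V_SD = 1.15 V < V_ov = 1.72 V, the device is in the triode region.
I_D = k_p [V_ov · V_SD − ½ V_SD²] = 6.8 × [1.72 × 1.15 − 0.5 × 1.15²] = 8.95 mA.

Triode; I_D = 8.95 mA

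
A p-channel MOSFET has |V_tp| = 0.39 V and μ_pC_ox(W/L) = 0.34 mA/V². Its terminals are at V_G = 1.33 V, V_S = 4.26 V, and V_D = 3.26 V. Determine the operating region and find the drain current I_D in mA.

V_SG = V_S − V_G = 4.26 − 1.33 = 2.93 V; V_SD = V_S − V_D = 4.26 − 3.26 = 1 V.
V_ov = V_SG − |V_tp| = 2.93 − 0.39 = 2.54 V.
Since V_SD = 1 V < V_ov = 2.54 V, the device is in the triode region.
I_D = k_p [V_ov · V_SD − ½ V_SD²] = 0.34 × [2.54 × 1 − 0.5 × 1²] = 0.694 mA.

Triode; I_D = 0.694 mA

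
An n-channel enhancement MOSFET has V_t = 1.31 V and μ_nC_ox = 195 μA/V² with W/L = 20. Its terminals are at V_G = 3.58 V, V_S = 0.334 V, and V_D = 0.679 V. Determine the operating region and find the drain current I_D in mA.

Triode; I_D = 2.37 mA

V_GS = V_G − V_S = 3.58 − 0.334 = 3.25 V; V_DS = V_D − V_S = 0.679 − 0.334 = 0.345 V.
k_n = μ_nC_ox · (W/L) = 3.9 mA/V².
V_ov = V_GS − V_t = 3.25 − 1.31 = 1.94 V.
Since V_DS = 0.345 V < V_ov = 1.94 V, the device is in the triode region.
I_D = k_n [V_ov · V_DS − ½ V_DS²] = 3.9 × [1.94 × 0.345 − 0.5 × 0.345²] = 2.37 mA.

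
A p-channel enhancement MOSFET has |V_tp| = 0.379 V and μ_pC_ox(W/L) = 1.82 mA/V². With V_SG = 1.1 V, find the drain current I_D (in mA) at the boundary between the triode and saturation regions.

I_D = 0.473 mA

At the boundary V_SD = V_ov = V_SG − |V_tp| = 1.1 − 0.379 = 0.721 V.
I_D = ½ k_p V_ov² = 0.5 × 1.82 × 0.721² = 0.473 mA.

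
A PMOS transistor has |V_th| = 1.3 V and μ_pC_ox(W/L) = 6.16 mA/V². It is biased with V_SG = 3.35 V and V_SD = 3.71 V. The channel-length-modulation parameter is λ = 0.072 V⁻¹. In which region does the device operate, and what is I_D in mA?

V_ov = V_SG − |V_th| = 3.35 − 1.3 = 2.05 V.
Since V_SD = 3.71 V ≥ V_ov = 2.05 V, the device is in saturation.
I_D = ½ k_p V_ov² (1 + λ V_SD) = 0.5 × 6.16 × 2.05² × (1 + 0.072 × 3.71) = 16.4 mA.

Saturation; I_D = 16.4 mA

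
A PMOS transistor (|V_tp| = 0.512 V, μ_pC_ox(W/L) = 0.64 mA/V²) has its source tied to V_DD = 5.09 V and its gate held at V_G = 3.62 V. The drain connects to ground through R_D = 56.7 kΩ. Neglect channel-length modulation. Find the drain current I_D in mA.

V_SG = V_DD − V_G = 5.09 − 3.62 = 1.47 V, so V_ov = 1.47 − 0.512 = 0.958 V.
Assume saturation: I_D = ½ k_p V_ov² = 0.5 × 0.64 × 0.958² = 0.294 mA, giving V_SD = V_DD − I_D R_D = 5.09 − 0.294 × 56.7 = -11.6 V.
But -11.6 V < V_ov = 0.958 V, so the device is actually in triode.
In triode I_D = k_p[V_ov V_SD − ½ V_SD²] and I_D = (V_DD − V_SD)/R_D. Equating: 18.1 V_SD² − 35.76 V_SD + 5.09 = 0, giving V_SD = 0.154 V (the root below V_ov).
I_D = (5.09 − 0.154) / 56.7 = 0.087 mA.

I_D = 0.0870 mA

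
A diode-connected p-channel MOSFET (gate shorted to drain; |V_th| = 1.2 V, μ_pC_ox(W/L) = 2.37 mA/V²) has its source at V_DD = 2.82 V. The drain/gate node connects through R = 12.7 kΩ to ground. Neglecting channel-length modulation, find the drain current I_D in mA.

With gate tied to drain, V_SG = V_SD ≥ V_SG − |V_th|, so the device is in saturation.
KCL at the drain: ½ k_p (V_SG − |V_th|)² = (V_DD − V_SG)/R.
Let x = V_SG − 1.2. Then 15 x² + x − 1.62 = 0, giving x = 0.297 V (positive root), so V_SG = 1.5 V.
I_D = (V_DD − V_SG)/R = (2.82 − 1.5) / 12.7 = 0.104 mA.

I_D = 0.104 mA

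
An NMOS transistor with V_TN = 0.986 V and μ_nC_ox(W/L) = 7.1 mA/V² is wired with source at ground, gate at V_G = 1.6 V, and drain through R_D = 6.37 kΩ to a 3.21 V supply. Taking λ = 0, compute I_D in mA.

V_GS = V_G = 1.6 V, so V_ov = 1.6 − 0.986 = 0.614 V.
Assume saturation: I_D = ½ k_n V_ov² = 0.5 × 7.1 × 0.614² = 1.34 mA, giving V_DS = V_DD − I_D R_D = 3.21 − 1.34 × 6.37 = -5.32 V.
But -5.32 V < V_ov = 0.614 V, so the device is actually in triode.
In triode I_D = k_n[V_ov V_DS − ½ V_DS²] and I_D = (V_DD − V_DS)/R_D. Equating: 22.6 V_DS² − 28.77 V_DS + 3.21 = 0, giving V_DS = 0.124 V (the root below V_ov).
I_D = (3.21 − 0.124) / 6.37 = 0.485 mA.

I_D = 0.485 mA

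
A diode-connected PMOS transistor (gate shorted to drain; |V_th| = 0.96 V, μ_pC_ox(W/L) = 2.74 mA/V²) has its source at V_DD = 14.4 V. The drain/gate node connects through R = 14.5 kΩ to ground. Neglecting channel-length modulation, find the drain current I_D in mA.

With gate tied to drain, V_SG = V_SD ≥ V_SG − |V_th|, so the device is in saturation.
KCL at the drain: ½ k_p (V_SG − |V_th|)² = (V_DD − V_SG)/R.
Let x = V_SG − 0.96. Then 19.9 x² + x − 13.44 = 0, giving x = 0.798 V (positive root), so V_SG = 1.76 V.
I_D = (V_DD − V_SG)/R = (14.4 − 1.76) / 14.5 = 0.872 mA.

I_D = 0.872 mA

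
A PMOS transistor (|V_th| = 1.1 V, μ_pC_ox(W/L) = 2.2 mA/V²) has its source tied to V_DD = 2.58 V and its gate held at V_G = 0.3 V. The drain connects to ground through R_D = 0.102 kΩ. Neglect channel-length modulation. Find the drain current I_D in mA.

I_D = 1.53 mA

V_SG = V_DD − V_G = 2.58 − 0.3 = 2.28 V, so V_ov = 2.28 − 1.1 = 1.18 V.
Assume saturation: I_D = ½ k_p V_ov² = 0.5 × 2.2 × 1.18² = 1.53 mA, giving V_SD = V_DD − I_D R_D = 2.58 − 1.53 × 0.102 = 2.42 V.
V_SD = 2.42 V ≥ V_ov = 1.18 V, confirming saturation.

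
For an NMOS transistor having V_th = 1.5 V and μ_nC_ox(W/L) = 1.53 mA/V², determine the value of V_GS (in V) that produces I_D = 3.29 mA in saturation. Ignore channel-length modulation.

V_GS = 3.57 V

In saturation I_D = ½ k_n (V_GS − V_th)², so V_GS − V_th = √(2 I_D / k_n) = √(2 × 3.29 / 1.53) = 2.07 V.
V_GS = 1.5 + 2.07 = 3.57 V.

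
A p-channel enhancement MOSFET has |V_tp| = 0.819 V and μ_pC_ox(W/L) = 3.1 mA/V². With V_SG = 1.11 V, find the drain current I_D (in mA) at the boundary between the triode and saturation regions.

I_D = 0.131 mA

At the boundary V_SD = V_ov = V_SG − |V_tp| = 1.11 − 0.819 = 0.291 V.
I_D = ½ k_p V_ov² = 0.5 × 3.1 × 0.291² = 0.131 mA.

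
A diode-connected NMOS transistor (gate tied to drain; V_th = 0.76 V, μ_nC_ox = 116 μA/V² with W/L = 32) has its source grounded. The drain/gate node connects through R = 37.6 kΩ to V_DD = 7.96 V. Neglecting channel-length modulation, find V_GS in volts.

With gate tied to drain, V_GS = V_DS ≥ V_GS − V_th, so the device is in saturation.
k_n = μ_nC_ox · (W/L) = 3.712 mA/V².
KCL at the drain: ½ k_n (V_GS − V_th)² = (V_DD − V_GS)/R.
Let x = V_GS − 0.76. Then 69.8 x² + x − 7.2 = 0, giving x = 0.314 V (positive root), so V_GS = 1.07 V.
I_D = (V_DD − V_GS)/R = (7.96 − 1.07) / 37.6 = 0.183 mA.

V_GS = 1.07 V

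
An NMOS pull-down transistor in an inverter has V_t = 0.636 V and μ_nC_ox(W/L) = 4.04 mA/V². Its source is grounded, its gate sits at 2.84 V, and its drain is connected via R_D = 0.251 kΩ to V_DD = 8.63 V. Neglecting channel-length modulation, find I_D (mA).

I_D = 9.81 mA

V_GS = V_G = 2.84 V, so V_ov = 2.84 − 0.636 = 2.2 V.
Assume saturation: I_D = ½ k_n V_ov² = 0.5 × 4.04 × 2.2² = 9.81 mA, giving V_DS = V_DD − I_D R_D = 8.63 − 9.81 × 0.251 = 6.17 V.
V_DS = 6.17 V ≥ V_ov = 2.2 V, confirming saturation.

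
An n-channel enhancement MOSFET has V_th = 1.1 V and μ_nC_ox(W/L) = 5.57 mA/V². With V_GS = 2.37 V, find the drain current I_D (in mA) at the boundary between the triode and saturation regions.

At the boundary V_DS = V_ov = V_GS − V_th = 2.37 − 1.1 = 1.27 V.
I_D = ½ k_n V_ov² = 0.5 × 5.57 × 1.27² = 4.49 mA.

I_D = 4.49 mA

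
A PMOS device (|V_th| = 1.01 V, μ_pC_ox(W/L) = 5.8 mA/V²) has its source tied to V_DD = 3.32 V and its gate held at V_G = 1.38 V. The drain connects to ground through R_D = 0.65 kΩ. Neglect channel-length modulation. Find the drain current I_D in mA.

I_D = 2.51 mA

V_SG = V_DD − V_G = 3.32 − 1.38 = 1.94 V, so V_ov = 1.94 − 1.01 = 0.93 V.
Assume saturation: I_D = ½ k_p V_ov² = 0.5 × 5.8 × 0.93² = 2.51 mA, giving V_SD = V_DD − I_D R_D = 3.32 − 2.51 × 0.65 = 1.69 V.
V_SD = 1.69 V ≥ V_ov = 0.93 V, confirming saturation.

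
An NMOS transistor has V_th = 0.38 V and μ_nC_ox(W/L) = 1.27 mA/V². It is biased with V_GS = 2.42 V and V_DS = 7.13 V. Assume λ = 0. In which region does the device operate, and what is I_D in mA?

V_ov = V_GS − V_th = 2.42 − 0.38 = 2.04 V.
Since V_DS = 7.13 V ≥ V_ov = 2.04 V, the device is in saturation.
I_D = ½ k_n V_ov² = 0.5 × 1.27 × 2.04² = 2.64 mA.

Saturation; I_D = 2.64 mA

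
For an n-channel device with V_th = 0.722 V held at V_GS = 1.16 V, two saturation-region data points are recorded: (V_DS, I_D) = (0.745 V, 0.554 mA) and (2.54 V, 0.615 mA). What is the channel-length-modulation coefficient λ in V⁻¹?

λ = 0.0643 V⁻¹

With V_GS fixed, I_D ∝ (1 + λ V_DS) in saturation, so I_D2/I_D1 = (1 + λ V_DS2)/(1 + λ V_DS1).
0.615/0.554 = 1.11 = (1 + 2.54 λ)/(1 + 0.745 λ).
Solving: λ (I_D1 V_DS2 − I_D2 V_DS1) = I_D2 − I_D1, so λ = (0.615 − 0.554) / (0.554 × 2.54 − 0.615 × 0.745) = 0.061 / 0.949 = 0.0643 V⁻¹.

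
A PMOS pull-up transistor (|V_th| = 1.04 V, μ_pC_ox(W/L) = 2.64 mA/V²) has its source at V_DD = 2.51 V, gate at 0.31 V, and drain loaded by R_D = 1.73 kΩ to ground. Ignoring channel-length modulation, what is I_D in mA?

I_D = 1.17 mA

V_SG = V_DD − V_G = 2.51 − 0.31 = 2.2 V, so V_ov = 2.2 − 1.04 = 1.16 V.
Assume saturation: I_D = ½ k_p V_ov² = 0.5 × 2.64 × 1.16² = 1.78 mA, giving V_SD = V_DD − I_D R_D = 2.51 − 1.78 × 1.73 = -0.563 V.
But -0.563 V < V_ov = 1.16 V, so the device is actually in triode.
In triode I_D = k_p[V_ov V_SD − ½ V_SD²] and I_D = (V_DD − V_SD)/R_D. Equating: 2.28 V_SD² − 6.298 V_SD + 2.51 = 0, giving V_SD = 0.483 V (the root below V_ov).
I_D = (2.51 − 0.483) / 1.73 = 1.17 mA.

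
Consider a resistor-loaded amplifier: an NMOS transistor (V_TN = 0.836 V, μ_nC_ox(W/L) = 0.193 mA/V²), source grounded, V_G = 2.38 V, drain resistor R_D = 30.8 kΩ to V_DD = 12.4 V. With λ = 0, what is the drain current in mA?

I_D = 0.230 mA

V_GS = V_G = 2.38 V, so V_ov = 2.38 − 0.836 = 1.54 V.
Assume saturation: I_D = ½ k_n V_ov² = 0.5 × 0.193 × 1.54² = 0.23 mA, giving V_DS = V_DD − I_D R_D = 12.4 − 0.23 × 30.8 = 5.31 V.
V_DS = 5.31 V ≥ V_ov = 1.54 V, confirming saturation.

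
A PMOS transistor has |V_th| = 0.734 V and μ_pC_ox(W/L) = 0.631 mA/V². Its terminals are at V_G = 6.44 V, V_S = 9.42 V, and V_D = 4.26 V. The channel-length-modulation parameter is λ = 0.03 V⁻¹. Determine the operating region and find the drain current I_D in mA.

V_SG = V_S − V_G = 9.42 − 6.44 = 2.98 V; V_SD = V_S − V_D = 9.42 − 4.26 = 5.16 V.
V_ov = V_SG − |V_th| = 2.98 − 0.734 = 2.25 V.
Since V_SD = 5.16 V ≥ V_ov = 2.25 V, the device is in saturation.
I_D = ½ k_p V_ov² (1 + λ V_SD) = 0.5 × 0.631 × 2.25² × (1 + 0.03 × 5.16) = 1.84 mA.

Saturation; I_D = 1.84 mA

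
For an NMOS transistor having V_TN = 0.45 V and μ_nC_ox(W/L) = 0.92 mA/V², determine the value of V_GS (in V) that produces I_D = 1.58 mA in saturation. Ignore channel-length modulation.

In saturation I_D = ½ k_n (V_GS − V_TN)², so V_GS − V_TN = √(2 I_D / k_n) = √(2 × 1.58 / 0.92) = 1.85 V.
V_GS = 0.45 + 1.85 = 2.3 V.

V_GS = 2.30 V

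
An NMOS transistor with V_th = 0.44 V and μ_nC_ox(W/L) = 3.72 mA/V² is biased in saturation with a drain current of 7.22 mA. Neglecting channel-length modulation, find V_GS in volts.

In saturation I_D = ½ k_n (V_GS − V_th)², so V_GS − V_th = √(2 I_D / k_n) = √(2 × 7.22 / 3.72) = 1.97 V.
V_GS = 0.44 + 1.97 = 2.41 V.

V_GS = 2.41 V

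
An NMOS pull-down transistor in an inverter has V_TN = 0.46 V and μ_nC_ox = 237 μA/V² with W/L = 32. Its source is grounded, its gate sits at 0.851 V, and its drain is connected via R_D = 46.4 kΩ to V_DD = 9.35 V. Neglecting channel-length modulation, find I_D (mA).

V_GS = V_G = 0.851 V, so V_ov = 0.851 − 0.46 = 0.391 V.
k_n = μ_nC_ox · (W/L) = 7.584 mA/V².
Assume saturation: I_D = ½ k_n V_ov² = 0.5 × 7.584 × 0.391² = 0.58 mA, giving V_DS = V_DD − I_D R_D = 9.35 − 0.58 × 46.4 = -17.5 V.
But -17.5 V < V_ov = 0.391 V, so the device is actually in triode.
In triode I_D = k_n[V_ov V_DS − ½ V_DS²] and I_D = (V_DD − V_DS)/R_D. Equating: 176 V_DS² − 138.6 V_DS + 9.35 = 0, giving V_DS = 0.0745 V (the root below V_ov).
I_D = (9.35 − 0.0745) / 46.4 = 0.2 mA.

I_D = 0.200 mA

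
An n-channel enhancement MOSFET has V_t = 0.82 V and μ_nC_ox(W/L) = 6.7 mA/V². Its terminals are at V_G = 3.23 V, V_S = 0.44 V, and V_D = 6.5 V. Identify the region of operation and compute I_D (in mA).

V_GS = V_G − V_S = 3.23 − 0.44 = 2.79 V; V_DS = V_D − V_S = 6.5 − 0.44 = 6.06 V.
V_ov = V_GS − V_t = 2.79 − 0.82 = 1.97 V.
Since V_DS = 6.06 V ≥ V_ov = 1.97 V, the device is in saturation.
I_D = ½ k_n V_ov² = 0.5 × 6.7 × 1.97² = 13 mA.

Saturation; I_D = 13.0 mA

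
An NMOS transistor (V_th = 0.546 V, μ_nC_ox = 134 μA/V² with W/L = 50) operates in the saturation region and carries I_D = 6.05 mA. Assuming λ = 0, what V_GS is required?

k_n = μ_nC_ox · (W/L) = 6.7 mA/V².
In saturation I_D = ½ k_n (V_GS − V_th)², so V_GS − V_th = √(2 I_D / k_n) = √(2 × 6.05 / 6.7) = 1.34 V.
V_GS = 0.546 + 1.34 = 1.89 V.

V_GS = 1.89 V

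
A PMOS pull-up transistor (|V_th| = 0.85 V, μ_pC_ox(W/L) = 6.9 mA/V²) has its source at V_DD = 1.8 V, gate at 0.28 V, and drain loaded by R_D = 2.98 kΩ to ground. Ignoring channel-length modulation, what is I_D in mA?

V_SG = V_DD − V_G = 1.8 − 0.28 = 1.52 V, so V_ov = 1.52 − 0.85 = 0.67 V.
Assume saturation: I_D = ½ k_p V_ov² = 0.5 × 6.9 × 0.67² = 1.55 mA, giving V_SD = V_DD − I_D R_D = 1.8 − 1.55 × 2.98 = -2.82 V.
But -2.82 V < V_ov = 0.67 V, so the device is actually in triode.
In triode I_D = k_p[V_ov V_SD − ½ V_SD²] and I_D = (V_DD − V_SD)/R_D. Equating: 10.3 V_SD² − 14.78 V_SD + 1.8 = 0, giving V_SD = 0.134 V (the root below V_ov).
I_D = (1.8 − 0.134) / 2.98 = 0.559 mA.

I_D = 0.559 mA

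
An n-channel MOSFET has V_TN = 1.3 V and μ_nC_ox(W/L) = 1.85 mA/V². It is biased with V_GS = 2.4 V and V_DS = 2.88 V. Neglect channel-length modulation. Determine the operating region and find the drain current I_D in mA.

Saturation; I_D = 1.12 mA

V_ov = V_GS − V_TN = 2.4 − 1.3 = 1.1 V.
Since V_DS = 2.88 V ≥ V_ov = 1.1 V, the device is in saturation.
I_D = ½ k_n V_ov² = 0.5 × 1.85 × 1.1² = 1.12 mA.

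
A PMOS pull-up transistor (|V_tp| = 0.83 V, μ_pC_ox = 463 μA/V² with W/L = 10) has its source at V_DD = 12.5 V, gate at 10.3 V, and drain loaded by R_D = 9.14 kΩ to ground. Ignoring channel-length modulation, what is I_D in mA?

I_D = 1.34 mA

V_SG = V_DD − V_G = 12.5 − 10.3 = 2.2 V, so V_ov = 2.2 − 0.83 = 1.37 V.
k_p = μ_pC_ox · (W/L) = 4.63 mA/V².
Assume saturation: I_D = ½ k_p V_ov² = 0.5 × 4.63 × 1.37² = 4.35 mA, giving V_SD = V_DD − I_D R_D = 12.5 − 4.35 × 9.14 = -27.2 V.
But -27.2 V < V_ov = 1.37 V, so the device is actually in triode.
In triode I_D = k_p[V_ov V_SD − ½ V_SD²] and I_D = (V_DD − V_SD)/R_D. Equating: 21.2 V_SD² − 58.98 V_SD + 12.5 = 0, giving V_SD = 0.231 V (the root below V_ov).
I_D = (12.5 − 0.231) / 9.14 = 1.34 mA.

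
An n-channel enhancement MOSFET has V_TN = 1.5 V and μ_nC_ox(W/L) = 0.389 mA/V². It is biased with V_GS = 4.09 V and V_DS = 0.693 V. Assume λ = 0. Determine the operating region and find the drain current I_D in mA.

Triode; I_D = 0.605 mA

V_ov = V_GS − V_TN = 4.09 − 1.5 = 2.59 V.
Since V_DS = 0.693 V < V_ov = 2.59 V, the device is in the triode region.
I_D = k_n [V_ov · V_DS − ½ V_DS²] = 0.389 × [2.59 × 0.693 − 0.5 × 0.693²] = 0.605 mA.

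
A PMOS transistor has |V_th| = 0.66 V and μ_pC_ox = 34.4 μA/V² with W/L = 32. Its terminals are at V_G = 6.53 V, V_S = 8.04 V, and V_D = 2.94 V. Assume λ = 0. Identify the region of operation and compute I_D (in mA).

V_SG = V_S − V_G = 8.04 − 6.53 = 1.51 V; V_SD = V_S − V_D = 8.04 − 2.94 = 5.1 V.
k_p = μ_pC_ox · (W/L) = 1.101 mA/V².
V_ov = V_SG − |V_th| = 1.51 − 0.66 = 0.85 V.
Since V_SD = 5.1 V ≥ V_ov = 0.85 V, the device is in saturation.
I_D = ½ k_p V_ov² = 0.5 × 1.101 × 0.85² = 0.398 mA.

Saturation; I_D = 0.398 mA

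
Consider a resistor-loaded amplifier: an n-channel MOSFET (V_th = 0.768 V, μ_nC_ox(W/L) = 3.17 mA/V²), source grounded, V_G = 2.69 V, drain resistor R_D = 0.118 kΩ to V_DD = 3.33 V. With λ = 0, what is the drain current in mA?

I_D = 5.86 mA

V_GS = V_G = 2.69 V, so V_ov = 2.69 − 0.768 = 1.92 V.
Assume saturation: I_D = ½ k_n V_ov² = 0.5 × 3.17 × 1.92² = 5.86 mA, giving V_DS = V_DD − I_D R_D = 3.33 − 5.86 × 0.118 = 2.64 V.
V_DS = 2.64 V ≥ V_ov = 1.92 V, confirming saturation.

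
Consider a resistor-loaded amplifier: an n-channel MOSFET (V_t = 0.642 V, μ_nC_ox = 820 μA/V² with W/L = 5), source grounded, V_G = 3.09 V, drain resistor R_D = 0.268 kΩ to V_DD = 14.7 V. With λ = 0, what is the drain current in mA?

I_D = 12.3 mA

V_GS = V_G = 3.09 V, so V_ov = 3.09 − 0.642 = 2.45 V.
k_n = μ_nC_ox · (W/L) = 4.1 mA/V².
Assume saturation: I_D = ½ k_n V_ov² = 0.5 × 4.1 × 2.45² = 12.3 mA, giving V_DS = V_DD − I_D R_D = 14.7 − 12.3 × 0.268 = 11.4 V.
V_DS = 11.4 V ≥ V_ov = 2.45 V, confirming saturation.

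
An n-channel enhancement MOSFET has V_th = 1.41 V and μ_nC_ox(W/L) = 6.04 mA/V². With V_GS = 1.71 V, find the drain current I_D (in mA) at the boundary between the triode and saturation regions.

I_D = 0.272 mA

At the boundary V_DS = V_ov = V_GS − V_th = 1.71 − 1.41 = 0.3 V.
I_D = ½ k_n V_ov² = 0.5 × 6.04 × 0.3² = 0.272 mA.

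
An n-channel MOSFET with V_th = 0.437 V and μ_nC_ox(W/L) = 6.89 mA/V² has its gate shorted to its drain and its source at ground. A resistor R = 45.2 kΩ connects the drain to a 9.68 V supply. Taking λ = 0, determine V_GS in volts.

V_GS = 0.677 V

With gate tied to drain, V_GS = V_DS ≥ V_GS − V_th, so the device is in saturation.
KCL at the drain: ½ k_n (V_GS − V_th)² = (V_DD − V_GS)/R.
Let x = V_GS − 0.437. Then 156 x² + x − 9.243 = 0, giving x = 0.24 V (positive root), so V_GS = 0.677 V.
I_D = (V_DD − V_GS)/R = (9.68 − 0.677) / 45.2 = 0.199 mA.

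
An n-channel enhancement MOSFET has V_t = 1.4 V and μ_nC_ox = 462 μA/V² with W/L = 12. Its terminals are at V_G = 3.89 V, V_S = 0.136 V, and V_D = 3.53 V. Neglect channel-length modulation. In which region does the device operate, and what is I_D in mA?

Saturation; I_D = 15.4 mA

V_GS = V_G − V_S = 3.89 − 0.136 = 3.75 V; V_DS = V_D − V_S = 3.53 − 0.136 = 3.39 V.
k_n = μ_nC_ox · (W/L) = 5.544 mA/V².
V_ov = V_GS − V_t = 3.75 − 1.4 = 2.35 V.
Since V_DS = 3.39 V ≥ V_ov = 2.35 V, the device is in saturation.
I_D = ½ k_n V_ov² = 0.5 × 5.544 × 2.35² = 15.4 mA.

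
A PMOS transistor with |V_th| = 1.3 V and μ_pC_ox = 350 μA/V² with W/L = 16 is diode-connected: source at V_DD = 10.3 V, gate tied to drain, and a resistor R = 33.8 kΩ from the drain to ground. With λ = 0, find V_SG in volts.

With gate tied to drain, V_SG = V_SD ≥ V_SG − |V_th|, so the device is in saturation.
k_p = μ_pC_ox · (W/L) = 5.6 mA/V².
KCL at the drain: ½ k_p (V_SG − |V_th|)² = (V_DD − V_SG)/R.
Let x = V_SG − 1.3. Then 94.6 x² + x − 9 = 0, giving x = 0.303 V (positive root), so V_SG = 1.6 V.
I_D = (V_DD − V_SG)/R = (10.3 − 1.6) / 33.8 = 0.257 mA.

V_SG = 1.60 V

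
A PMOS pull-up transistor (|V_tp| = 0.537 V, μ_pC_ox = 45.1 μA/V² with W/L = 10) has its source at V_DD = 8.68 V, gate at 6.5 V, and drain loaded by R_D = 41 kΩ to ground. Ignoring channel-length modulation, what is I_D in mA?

I_D = 0.204 mA

V_SG = V_DD − V_G = 8.68 − 6.5 = 2.18 V, so V_ov = 2.18 − 0.537 = 1.64 V.
k_p = μ_pC_ox · (W/L) = 0.451 mA/V².
Assume saturation: I_D = ½ k_p V_ov² = 0.5 × 0.451 × 1.64² = 0.609 mA, giving V_SD = V_DD − I_D R_D = 8.68 − 0.609 × 41 = -16.3 V.
But -16.3 V < V_ov = 1.64 V, so the device is actually in triode.
In triode I_D = k_p[V_ov V_SD − ½ V_SD²] and I_D = (V_DD − V_SD)/R_D. Equating: 9.25 V_SD² − 31.38 V_SD + 8.68 = 0, giving V_SD = 0.304 V (the root below V_ov).
I_D = (8.68 − 0.304) / 41 = 0.204 mA.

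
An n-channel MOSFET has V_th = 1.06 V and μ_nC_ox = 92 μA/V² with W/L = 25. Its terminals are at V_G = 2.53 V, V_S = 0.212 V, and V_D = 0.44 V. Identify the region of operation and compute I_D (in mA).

V_GS = V_G − V_S = 2.53 − 0.212 = 2.32 V; V_DS = V_D − V_S = 0.44 − 0.212 = 0.228 V.
k_n = μ_nC_ox · (W/L) = 2.3 mA/V².
V_ov = V_GS − V_th = 2.32 − 1.06 = 1.26 V.
Since V_DS = 0.228 V < V_ov = 1.26 V, the device is in the triode region.
I_D = k_n [V_ov · V_DS − ½ V_DS²] = 2.3 × [1.26 × 0.228 − 0.5 × 0.228²] = 0.6 mA.

Triode; I_D = 0.600 mA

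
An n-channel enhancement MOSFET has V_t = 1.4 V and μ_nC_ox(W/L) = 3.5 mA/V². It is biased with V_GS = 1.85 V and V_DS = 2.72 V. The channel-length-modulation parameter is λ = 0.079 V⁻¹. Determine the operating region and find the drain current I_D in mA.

Saturation; I_D = 0.431 mA

V_ov = V_GS − V_t = 1.85 − 1.4 = 0.45 V.
Since V_DS = 2.72 V ≥ V_ov = 0.45 V, the device is in saturation.
I_D = ½ k_n V_ov² (1 + λ V_DS) = 0.5 × 3.5 × 0.45² × (1 + 0.079 × 2.72) = 0.431 mA.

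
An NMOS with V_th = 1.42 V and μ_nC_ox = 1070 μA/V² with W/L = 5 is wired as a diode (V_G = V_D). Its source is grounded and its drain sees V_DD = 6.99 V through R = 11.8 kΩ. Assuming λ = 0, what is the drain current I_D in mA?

I_D = 0.438 mA

With gate tied to drain, V_GS = V_DS ≥ V_GS − V_th, so the device is in saturation.
k_n = μ_nC_ox · (W/L) = 5.35 mA/V².
KCL at the drain: ½ k_n (V_GS − V_th)² = (V_DD − V_GS)/R.
Let x = V_GS − 1.42. Then 31.6 x² + x − 5.57 = 0, giving x = 0.405 V (positive root), so V_GS = 1.82 V.
I_D = (V_DD − V_GS)/R = (6.99 − 1.82) / 11.8 = 0.438 mA.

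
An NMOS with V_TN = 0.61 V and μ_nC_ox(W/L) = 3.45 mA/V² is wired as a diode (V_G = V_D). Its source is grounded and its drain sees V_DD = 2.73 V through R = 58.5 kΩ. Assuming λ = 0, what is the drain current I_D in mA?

I_D = 0.0338 mA

With gate tied to drain, V_GS = V_DS ≥ V_GS − V_TN, so the device is in saturation.
KCL at the drain: ½ k_n (V_GS − V_TN)² = (V_DD − V_GS)/R.
Let x = V_GS − 0.61. Then 101 x² + x − 2.12 = 0, giving x = 0.14 V (positive root), so V_GS = 0.75 V.
I_D = (V_DD − V_GS)/R = (2.73 − 0.75) / 58.5 = 0.0338 mA.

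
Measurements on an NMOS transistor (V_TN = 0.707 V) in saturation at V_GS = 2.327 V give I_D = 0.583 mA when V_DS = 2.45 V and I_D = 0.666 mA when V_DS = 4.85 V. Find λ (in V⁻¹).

λ = 0.0694 V⁻¹

With V_GS fixed, I_D ∝ (1 + λ V_DS) in saturation, so I_D2/I_D1 = (1 + λ V_DS2)/(1 + λ V_DS1).
0.666/0.583 = 1.142 = (1 + 4.85 λ)/(1 + 2.45 λ).
Solving: λ (I_D1 V_DS2 − I_D2 V_DS1) = I_D2 − I_D1, so λ = (0.666 − 0.583) / (0.583 × 4.85 − 0.666 × 2.45) = 0.083 / 1.2 = 0.0694 V⁻¹.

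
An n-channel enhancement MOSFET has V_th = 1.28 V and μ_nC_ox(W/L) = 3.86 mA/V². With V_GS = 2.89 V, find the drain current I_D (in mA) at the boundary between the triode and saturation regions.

I_D = 5.00 mA

At the boundary V_DS = V_ov = V_GS − V_th = 2.89 − 1.28 = 1.61 V.
I_D = ½ k_n V_ov² = 0.5 × 3.86 × 1.61² = 5 mA.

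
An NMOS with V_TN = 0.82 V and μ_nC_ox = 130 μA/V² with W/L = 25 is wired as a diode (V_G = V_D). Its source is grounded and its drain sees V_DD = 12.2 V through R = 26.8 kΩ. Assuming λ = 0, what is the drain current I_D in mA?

I_D = 0.406 mA

With gate tied to drain, V_GS = V_DS ≥ V_GS − V_TN, so the device is in saturation.
k_n = μ_nC_ox · (W/L) = 3.25 mA/V².
KCL at the drain: ½ k_n (V_GS − V_TN)² = (V_DD − V_GS)/R.
Let x = V_GS − 0.82. Then 43.6 x² + x − 11.38 = 0, giving x = 0.5 V (positive root), so V_GS = 1.32 V.
I_D = (V_DD − V_GS)/R = (12.2 − 1.32) / 26.8 = 0.406 mA.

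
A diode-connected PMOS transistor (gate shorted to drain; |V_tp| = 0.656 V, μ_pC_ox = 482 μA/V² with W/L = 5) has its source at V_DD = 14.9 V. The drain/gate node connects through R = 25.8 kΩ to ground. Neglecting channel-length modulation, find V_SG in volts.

With gate tied to drain, V_SG = V_SD ≥ V_SG − |V_tp|, so the device is in saturation.
k_p = μ_pC_ox · (W/L) = 2.41 mA/V².
KCL at the drain: ½ k_p (V_SG − |V_tp|)² = (V_DD − V_SG)/R.
Let x = V_SG − 0.656. Then 31.1 x² + x − 14.24 = 0, giving x = 0.661 V (positive root), so V_SG = 1.32 V.
I_D = (V_DD − V_SG)/R = (14.9 − 1.32) / 25.8 = 0.526 mA.

V_SG = 1.32 V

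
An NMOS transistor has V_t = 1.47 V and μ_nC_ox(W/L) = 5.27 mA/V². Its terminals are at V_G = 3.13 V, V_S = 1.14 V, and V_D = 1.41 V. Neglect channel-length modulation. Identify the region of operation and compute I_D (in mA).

V_GS = V_G − V_S = 3.13 − 1.14 = 1.99 V; V_DS = V_D − V_S = 1.41 − 1.14 = 0.27 V.
V_ov = V_GS − V_t = 1.99 − 1.47 = 0.52 V.
Since V_DS = 0.27 V < V_ov = 0.52 V, the device is in the triode region.
I_D = k_n [V_ov · V_DS − ½ V_DS²] = 5.27 × [0.52 × 0.27 − 0.5 × 0.27²] = 0.548 mA.

Triode; I_D = 0.548 mA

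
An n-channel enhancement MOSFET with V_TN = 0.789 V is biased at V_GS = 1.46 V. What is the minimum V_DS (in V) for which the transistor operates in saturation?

V_DS,sat = 0.671 V

The boundary between triode and saturation is V_DS = V_GS − V_TN = V_ov.
V_ov = 1.46 − 0.789 = 0.671 V.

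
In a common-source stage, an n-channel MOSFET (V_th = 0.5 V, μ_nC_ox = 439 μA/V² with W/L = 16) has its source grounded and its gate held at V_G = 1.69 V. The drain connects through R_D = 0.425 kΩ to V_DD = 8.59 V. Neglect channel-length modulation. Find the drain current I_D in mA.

I_D = 4.97 mA

V_GS = V_G = 1.69 V, so V_ov = 1.69 − 0.5 = 1.19 V.
k_n = μ_nC_ox · (W/L) = 7.024 mA/V².
Assume saturation: I_D = ½ k_n V_ov² = 0.5 × 7.024 × 1.19² = 4.97 mA, giving V_DS = V_DD − I_D R_D = 8.59 − 4.97 × 0.425 = 6.48 V.
V_DS = 6.48 V ≥ V_ov = 1.19 V, confirming saturation.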